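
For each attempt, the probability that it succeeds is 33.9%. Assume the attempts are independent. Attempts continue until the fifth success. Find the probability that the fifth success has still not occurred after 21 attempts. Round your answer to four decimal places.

0.1107

Needing more than 21 attempts ⇔ fewer than 5 successes in the first 21. With X ~ Binomial(21, 0.339), P(Y > 21) = P(X ≤ 4).
  k=0: C(21,0)·0.339^0·0.661^21 = 0.000168
  k=1: C(21,1)·0.339^1·0.661^20 = 0.001805
  k=2: C(21,2)·0.339^2·0.661^19 = 0.009256
  k=3: C(21,3)·0.339^3·0.661^18 = 0.030066
  k=4: C(21,4)·0.339^4·0.661^17 = 0.069389
P(X ≤ 4) = 0.110684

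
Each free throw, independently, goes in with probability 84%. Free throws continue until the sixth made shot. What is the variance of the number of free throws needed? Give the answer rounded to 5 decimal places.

1.36054

Y = total free throws until the sixth success; negative binomial with r=6, p=0.84.
Var(Y) = r(1−p)/p² = 6·0.16 / 0.84² = 1.3605442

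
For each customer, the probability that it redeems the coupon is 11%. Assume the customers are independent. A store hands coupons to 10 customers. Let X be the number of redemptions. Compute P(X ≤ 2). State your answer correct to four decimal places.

0.9116

X ~ Binomial(10, 0.11); P(X ≤ 2) = Σ C(10,k) p^k (1−p)^(10−k) over k:
  k=0: C(10,0)·0.11^0·0.89^10 = 0.311817
  k=1: C(10,1)·0.11^1·0.89^9 = 0.385392
  k=2: C(10,2)·0.11^2·0.89^8 = 0.214347
Total = 0.911557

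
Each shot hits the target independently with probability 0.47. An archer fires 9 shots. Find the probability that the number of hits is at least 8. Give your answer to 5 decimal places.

X ~ Binomial(9, 0.47); P(X ≥ 8) = Σ C(9,k) p^k (1−p)^(9−k) over k:
  k=8: C(9,8)·0.47^8·0.53^1 = 0.0113580
  k=9: C(9,9)·0.47^9·0.53^0 = 0.0011191
Total = 0.0124771

0.01248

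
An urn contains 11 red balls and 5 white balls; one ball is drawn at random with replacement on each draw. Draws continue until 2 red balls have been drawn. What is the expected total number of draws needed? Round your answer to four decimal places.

2.9091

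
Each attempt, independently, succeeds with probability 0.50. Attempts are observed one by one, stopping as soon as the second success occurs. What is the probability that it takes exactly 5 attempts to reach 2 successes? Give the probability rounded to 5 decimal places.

0.12500

Y = trial on which the second success occurs; negative binomial, r=2, p=0.50.
P(Y=5) = C(4,1) · p^2 · (1−p)^3
= 4 · 0.25 · 0.125 = 0.1250000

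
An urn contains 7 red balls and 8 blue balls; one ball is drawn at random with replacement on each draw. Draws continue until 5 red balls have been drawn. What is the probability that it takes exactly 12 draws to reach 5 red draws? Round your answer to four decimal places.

0.0896

Y = trial on which the fifth success occurs; negative binomial, r=5, p=0.466667.
P(Y=12) = C(11,4) · p^5 · (1−p)^7
= 330 · 0.022133 · 0.012274 = 0.089648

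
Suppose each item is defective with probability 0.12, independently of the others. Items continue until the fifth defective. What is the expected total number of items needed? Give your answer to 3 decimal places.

41.667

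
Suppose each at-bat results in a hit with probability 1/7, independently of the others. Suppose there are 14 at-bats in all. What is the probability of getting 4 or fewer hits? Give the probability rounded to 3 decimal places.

X ~ Binomial(14, 0.142857); P(X ≤ 4) = Σ C(14,k) p^k (1−p)^(14−k) over k:
  k=0: C(14,0)·0.142857^0·0.857143^14 = 0.11554
  k=1: C(14,1)·0.142857^1·0.857143^13 = 0.26960
  k=2: C(14,2)·0.142857^2·0.857143^12 = 0.29207
  k=3: C(14,3)·0.142857^3·0.857143^11 = 0.19471
  k=4: C(14,4)·0.142857^4·0.857143^10 = 0.08924
Total = 0.96117

0.961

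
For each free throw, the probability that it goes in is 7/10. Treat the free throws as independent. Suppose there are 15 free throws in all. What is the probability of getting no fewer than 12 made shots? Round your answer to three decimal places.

X ~ Binomial(15, 0.70); P(X ≥ 12) = Σ C(15,k) p^k (1−p)^(15−k) over k:
  k=12: C(15,12)·0.70^12·0.30^3 = 0.17004
  k=13: C(15,13)·0.70^13·0.30^2 = 0.09156
  k=14: C(15,14)·0.70^14·0.30^1 = 0.03052
  k=15: C(15,15)·0.70^15·0.30^0 = 0.00475
Total = 0.29687

0.297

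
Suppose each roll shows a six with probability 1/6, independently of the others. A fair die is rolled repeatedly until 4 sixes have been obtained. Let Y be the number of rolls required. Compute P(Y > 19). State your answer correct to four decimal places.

0.6070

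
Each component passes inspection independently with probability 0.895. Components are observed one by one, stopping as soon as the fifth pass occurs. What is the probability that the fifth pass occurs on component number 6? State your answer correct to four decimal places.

0.3015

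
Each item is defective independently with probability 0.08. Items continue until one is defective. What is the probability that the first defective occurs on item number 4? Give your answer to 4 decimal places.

Geometric (trials to first success), p = 0.08.
P(Y = 4) = (1−p)^3 · p = 0.77869 · 0.08 = 0.062295

0.0623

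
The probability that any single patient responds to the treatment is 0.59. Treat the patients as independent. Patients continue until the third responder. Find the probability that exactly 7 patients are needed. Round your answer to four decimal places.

Y = trial on which the third success occurs; negative binomial, r=3, p=0.59.
P(Y=7) = C(6,2) · p^3 · (1−p)^4
= 15 · 0.20538 · 0.028258 = 0.087053

0.0871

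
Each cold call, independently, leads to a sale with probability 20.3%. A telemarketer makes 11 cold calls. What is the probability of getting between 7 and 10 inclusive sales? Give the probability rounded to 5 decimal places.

X ~ Binomial(11, 0.203); P(7 ≤ X ≤ 10) = Σ C(11,k) p^k (1−p)^(11−k) over k:
  k=7: C(11,7)·0.203^7·0.797^4 = 0.0018916
  k=8: C(11,8)·0.203^8·0.797^3 = 0.0002409
  k=9: C(11,9)·0.203^9·0.797^2 = 0.0000205
  k=10: C(11,10)·0.203^10·0.797^1 = 0.0000010
Total = 0.0021539

0.00215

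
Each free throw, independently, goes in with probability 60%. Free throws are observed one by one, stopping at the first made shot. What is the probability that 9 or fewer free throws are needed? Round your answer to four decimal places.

0.9997

Y = number of free throws to the first success; geometric, p = 0.60.
P(Y ≤ 9) = 1 − (1−p)^9 = 1 − 0.000262 = 0.999738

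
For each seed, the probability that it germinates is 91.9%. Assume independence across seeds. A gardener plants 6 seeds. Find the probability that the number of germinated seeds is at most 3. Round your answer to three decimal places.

0.009

X ~ Binomial(6, 0.919); P(X ≤ 3) = Σ C(6,k) p^k (1−p)^(6−k) over k:
  k=0: C(6,0)·0.919^0·0.081^6 = 0.00000
  k=1: C(6,1)·0.919^1·0.081^5 = 0.00002
  k=2: C(6,2)·0.919^2·0.081^4 = 0.00055
  k=3: C(6,3)·0.919^3·0.081^3 = 0.00825
Total = 0.00881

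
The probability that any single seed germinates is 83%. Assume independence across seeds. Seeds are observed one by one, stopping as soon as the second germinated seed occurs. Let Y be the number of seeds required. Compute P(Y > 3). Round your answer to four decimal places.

0.0769

Needing more than 3 seeds ⇔ fewer than 2 successes in the first 3. With X ~ Binomial(3, 0.83), P(Y > 3) = P(X ≤ 1).
  k=0: C(3,0)·0.83^0·0.17^3 = 0.004913
  k=1: C(3,1)·0.83^1·0.17^2 = 0.071961
P(X ≤ 1) = 0.076874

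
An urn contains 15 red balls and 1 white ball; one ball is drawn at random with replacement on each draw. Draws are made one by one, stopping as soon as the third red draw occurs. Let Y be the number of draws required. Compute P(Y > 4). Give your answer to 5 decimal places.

0.02153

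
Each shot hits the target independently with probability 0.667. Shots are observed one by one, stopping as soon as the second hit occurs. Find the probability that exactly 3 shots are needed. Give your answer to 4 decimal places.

Y = trial on which the second success occurs; negative binomial, r=2, p=0.667.
P(Y=3) = C(2,1) · p^2 · (1−p)^1
= 2 · 0.44489 · 0.333 = 0.296296

0.2963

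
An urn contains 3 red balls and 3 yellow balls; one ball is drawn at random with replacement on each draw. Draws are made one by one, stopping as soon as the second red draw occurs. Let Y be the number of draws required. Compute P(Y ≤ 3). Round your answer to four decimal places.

0.5000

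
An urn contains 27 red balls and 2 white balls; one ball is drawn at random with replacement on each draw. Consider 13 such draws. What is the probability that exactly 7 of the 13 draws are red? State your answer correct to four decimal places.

0.0001

X ~ Binomial(n=13, p=0.931034).
P(X=7) = C(13,7) · p^7 · (1−p)^6
= 1716 · 0.6064 · 1.0759e-07 = 0.000112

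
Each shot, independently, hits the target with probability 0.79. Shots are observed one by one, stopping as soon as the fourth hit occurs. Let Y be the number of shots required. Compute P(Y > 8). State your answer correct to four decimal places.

0.0129

Needing more than 8 shots ⇔ fewer than 4 successes in the first 8. With X ~ Binomial(8, 0.79), P(Y > 8) = P(X ≤ 3).
  k=0: C(8,0)·0.79^0·0.21^8 = 0.000004
  k=1: C(8,1)·0.79^1·0.21^7 = 0.000114
  k=2: C(8,2)·0.79^2·0.21^6 = 0.001499
  k=3: C(8,3)·0.79^3·0.21^5 = 0.011276
P(X ≤ 3) = 0.012893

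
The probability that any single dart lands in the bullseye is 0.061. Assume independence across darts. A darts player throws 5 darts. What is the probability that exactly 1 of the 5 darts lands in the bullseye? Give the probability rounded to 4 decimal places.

X ~ Binomial(n=5, p=0.061).
P(X=1) = C(5,1) · p^1 · (1−p)^4
= 5 · 0.061 · 0.77743 = 0.237117

0.2371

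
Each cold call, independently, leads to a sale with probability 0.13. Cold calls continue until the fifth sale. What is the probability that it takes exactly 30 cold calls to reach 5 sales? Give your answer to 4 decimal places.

Y = trial on which the fifth success occurs; negative binomial, r=5, p=0.13.
P(Y=30) = C(29,4) · p^5 · (1−p)^25
= 23751 · 3.7129e-05 · 0.03076 = 0.027126

0.0271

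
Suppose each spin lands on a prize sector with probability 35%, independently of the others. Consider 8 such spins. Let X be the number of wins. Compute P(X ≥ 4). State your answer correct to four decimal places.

0.2936

X ~ Binomial(8, 0.35); P(X ≥ 4) = Σ C(8,k) p^k (1−p)^(8−k) over k:
  k=4: C(8,4)·0.35^4·0.65^4 = 0.187510
  k=5: C(8,5)·0.35^5·0.65^3 = 0.080773
  k=6: C(8,6)·0.35^6·0.65^2 = 0.021747
  k=7: C(8,7)·0.35^7·0.65^1 = 0.003346
  k=8: C(8,8)·0.35^8·0.65^0 = 0.000225
Total = 0.293601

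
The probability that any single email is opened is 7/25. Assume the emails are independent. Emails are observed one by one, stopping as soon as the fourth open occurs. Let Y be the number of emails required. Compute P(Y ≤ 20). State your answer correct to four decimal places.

0.8534

Finishing within 20 emails ⇔ at least 4 successes in the first 20. With X ~ Binomial(20, 0.28), P(Y ≤ 20) = 1 − P(X ≤ 3).
  k=0: C(20,0)·0.28^0·0.72^20 = 0.001402
  k=1: C(20,1)·0.28^1·0.72^19 = 0.010902
  k=2: C(20,2)·0.28^2·0.72^18 = 0.040277
  k=3: C(20,3)·0.28^3·0.72^17 = 0.093979
1 − 0.146560 = 0.853440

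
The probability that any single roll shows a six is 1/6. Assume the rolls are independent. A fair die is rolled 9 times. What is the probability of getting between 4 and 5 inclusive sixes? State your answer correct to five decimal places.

X ~ Binomial(9, 0.166667); P(4 ≤ X ≤ 5) = Σ C(9,k) p^k (1−p)^(9−k) over k:
  k=4: C(9,4)·0.166667^4·0.833333^5 = 0.0390714
  k=5: C(9,5)·0.166667^5·0.833333^4 = 0.0078143
Total = 0.0468857

0.04689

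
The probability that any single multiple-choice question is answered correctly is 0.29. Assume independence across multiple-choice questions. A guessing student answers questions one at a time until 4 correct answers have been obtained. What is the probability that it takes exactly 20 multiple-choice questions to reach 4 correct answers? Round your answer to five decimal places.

0.02858

Y = trial on which the fourth success occurs; negative binomial, r=4, p=0.29.
P(Y=20) = C(19,3) · p^4 · (1−p)^16
= 969 · 0.0070728 · 0.00417 = 0.0285792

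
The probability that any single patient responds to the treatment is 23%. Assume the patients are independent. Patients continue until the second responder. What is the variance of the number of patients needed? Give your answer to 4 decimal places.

Y = total patients until the second success; negative binomial with r=2, p=0.23.
Var(Y) = r(1−p)/p² = 2·0.77 / 0.23² = 29.111531

29.1115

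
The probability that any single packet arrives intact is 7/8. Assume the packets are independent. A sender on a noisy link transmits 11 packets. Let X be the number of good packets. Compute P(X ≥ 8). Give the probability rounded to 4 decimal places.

0.9610

X ~ Binomial(11, 0.875); P(X ≥ 8) = Σ C(11,k) p^k (1−p)^(11−k) over k:
  k=8: C(11,8)·0.875^8·0.125^3 = 0.110733
  k=9: C(11,9)·0.875^9·0.125^2 = 0.258378
  k=10: C(11,10)·0.875^10·0.125^1 = 0.361729
  k=11: C(11,11)·0.875^11·0.125^0 = 0.230191
Total = 0.961031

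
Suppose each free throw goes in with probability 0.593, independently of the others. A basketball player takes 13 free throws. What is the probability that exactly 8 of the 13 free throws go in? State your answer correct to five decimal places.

0.21978

X ~ Binomial(n=13, p=0.593).
P(X=8) = C(13,8) · p^8 · (1−p)^5
= 1287 · 0.015291 · 0.011168 = 0.2197800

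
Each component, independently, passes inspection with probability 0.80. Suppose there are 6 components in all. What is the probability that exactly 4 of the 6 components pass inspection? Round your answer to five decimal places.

X ~ Binomial(n=6, p=0.80).
P(X=4) = C(6,4) · p^4 · (1−p)^2
= 15 · 0.4096 · 0.04 = 0.2457600

0.24576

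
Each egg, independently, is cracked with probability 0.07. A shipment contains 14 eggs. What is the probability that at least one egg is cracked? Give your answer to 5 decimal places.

P(at least one) = 1 − P(none) = 1 − (1 − 0.07)^14
= 1 − 0.3620439 = 0.6379561

0.63796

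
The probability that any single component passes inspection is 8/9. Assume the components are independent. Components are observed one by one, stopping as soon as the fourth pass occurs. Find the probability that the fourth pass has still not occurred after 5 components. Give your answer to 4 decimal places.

Needing more than 5 components ⇔ fewer than 4 successes in the first 5. With X ~ Binomial(5, 0.888889), P(Y > 5) = P(X ≤ 3).
  k=0: C(5,0)·0.888889^0·0.111111^5 = 0.000017
  k=1: C(5,1)·0.888889^1·0.111111^4 = 0.000677
  k=2: C(5,2)·0.888889^2·0.111111^3 = 0.010838
  k=3: C(5,3)·0.888889^3·0.111111^2 = 0.086708
P(X ≤ 3) = 0.098240

0.0982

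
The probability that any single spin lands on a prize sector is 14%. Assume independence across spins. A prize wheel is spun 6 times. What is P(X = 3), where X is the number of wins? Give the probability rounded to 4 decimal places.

0.0349

X ~ Binomial(n=6, p=0.14).
P(X=3) = C(6,3) · p^3 · (1−p)^3
= 20 · 0.002744 · 0.63606 = 0.034907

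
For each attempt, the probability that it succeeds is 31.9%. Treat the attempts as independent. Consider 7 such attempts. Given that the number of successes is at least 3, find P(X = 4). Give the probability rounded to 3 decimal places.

X ~ Binomial(7, 0.319). Want P(X=4 | X≥3) = P(X=4) / P(X≥3).
P(X=4) = C(7,4)·0.319^4·0.681^3 = 0.11446
P(X≥3) = 1 − 0.06793 − 0.22273 − 0.31299 = 0.39635
Ratio = 0.11446 / 0.39635 = 0.28879

0.289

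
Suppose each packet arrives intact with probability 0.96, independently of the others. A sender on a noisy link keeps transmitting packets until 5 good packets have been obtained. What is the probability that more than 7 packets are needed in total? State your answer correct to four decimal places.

0.0020

Needing more than 7 packets ⇔ fewer than 5 successes in the first 7. With X ~ Binomial(7, 0.96), P(Y > 7) = P(X ≤ 4).
  k=0: C(7,0)·0.96^0·0.04^7 = 0.000000
  k=1: C(7,1)·0.96^1·0.04^6 = 0.000000
  k=2: C(7,2)·0.96^2·0.04^5 = 0.000002
  k=3: C(7,3)·0.96^3·0.04^4 = 0.000079
  k=4: C(7,4)·0.96^4·0.04^3 = 0.001903
P(X ≤ 4) = 0.001984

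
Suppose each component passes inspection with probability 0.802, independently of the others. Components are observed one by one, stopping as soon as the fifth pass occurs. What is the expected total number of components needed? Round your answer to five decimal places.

Y = total components until the fifth success; negative binomial with r=5, p=0.802.
E[Y] = r / p = 5 / 0.802 = 6.2344140

6.23441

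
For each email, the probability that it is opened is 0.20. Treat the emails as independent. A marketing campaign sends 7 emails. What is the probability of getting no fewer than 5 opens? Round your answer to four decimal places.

X ~ Binomial(7, 0.20); P(X ≥ 5) = Σ C(7,k) p^k (1−p)^(7−k) over k:
  k=5: C(7,5)·0.20^5·0.80^2 = 0.004301
  k=6: C(7,6)·0.20^6·0.80^1 = 0.000358
  k=7: C(7,7)·0.20^7·0.80^0 = 0.000013
Total = 0.004672

0.0047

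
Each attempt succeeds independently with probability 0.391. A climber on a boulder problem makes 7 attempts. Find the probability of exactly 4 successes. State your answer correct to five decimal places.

0.18477

X ~ Binomial(n=7, p=0.391).
P(X=4) = C(7,4) · p^4 · (1−p)^3
= 35 · 0.023373 · 0.22587 = 0.1847681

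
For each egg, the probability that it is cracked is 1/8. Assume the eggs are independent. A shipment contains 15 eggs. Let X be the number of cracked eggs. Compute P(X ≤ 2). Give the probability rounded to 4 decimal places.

0.7132

X ~ Binomial(15, 0.125); P(X ≤ 2) = Σ C(15,k) p^k (1−p)^(15−k) over k:
  k=0: C(15,0)·0.125^0·0.875^15 = 0.134934
  k=1: C(15,1)·0.125^1·0.875^14 = 0.289144
  k=2: C(15,2)·0.125^2·0.875^13 = 0.289144
Total = 0.713222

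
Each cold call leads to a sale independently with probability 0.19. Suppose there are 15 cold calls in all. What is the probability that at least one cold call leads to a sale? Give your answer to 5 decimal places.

P(at least one) = 1 − P(none) = 1 − (1 − 0.19)^15
= 1 − 0.0423912 = 0.9576088

0.95761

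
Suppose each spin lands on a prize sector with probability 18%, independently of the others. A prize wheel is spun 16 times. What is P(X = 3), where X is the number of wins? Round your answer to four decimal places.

X ~ Binomial(n=16, p=0.18).
P(X=3) = C(16,3) · p^3 · (1−p)^13
= 560 · 0.005832 · 0.075784 = 0.247506

0.2475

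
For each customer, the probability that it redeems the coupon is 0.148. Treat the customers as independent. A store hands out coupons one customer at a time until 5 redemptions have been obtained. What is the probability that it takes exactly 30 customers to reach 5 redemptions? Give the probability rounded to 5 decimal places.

Y = trial on which the fifth success occurs; negative binomial, r=5, p=0.148.
P(Y=30) = C(29,4) · p^5 · (1−p)^25
= 23751 · 7.1008e-05 · 0.018239 = 0.0307596

0.03076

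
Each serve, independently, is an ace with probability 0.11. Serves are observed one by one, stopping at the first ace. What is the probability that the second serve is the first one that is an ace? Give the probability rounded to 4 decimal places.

0.0979

Geometric (trials to first success), p = 0.11.
P(Y = 2) = (1−p)^1 · p = 0.89 · 0.11 = 0.097900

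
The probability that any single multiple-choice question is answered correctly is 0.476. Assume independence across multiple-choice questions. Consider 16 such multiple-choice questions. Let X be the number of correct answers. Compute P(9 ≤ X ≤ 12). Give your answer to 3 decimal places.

0.322

X ~ Binomial(16, 0.476); P(9 ≤ X ≤ 12) = Σ C(16,k) p^k (1−p)^(16−k) over k:
  k=9: C(16,9)·0.476^9·0.524^7 = 0.15567
  k=10: C(16,10)·0.476^10·0.524^6 = 0.09899
  k=11: C(16,11)·0.476^11·0.524^5 = 0.04905
  k=12: C(16,12)·0.476^12·0.524^4 = 0.01856
Total = 0.32227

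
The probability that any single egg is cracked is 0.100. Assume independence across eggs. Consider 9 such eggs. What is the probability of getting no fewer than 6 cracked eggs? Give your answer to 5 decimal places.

0.00006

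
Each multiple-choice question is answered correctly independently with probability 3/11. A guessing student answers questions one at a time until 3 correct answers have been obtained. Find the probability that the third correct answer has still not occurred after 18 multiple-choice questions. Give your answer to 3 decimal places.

Needing more than 18 multiple-choice questions ⇔ fewer than 3 successes in the first 18. With X ~ Binomial(18, 0.272727), P(Y > 18) = P(X ≤ 2).
  k=0: C(18,0)·0.272727^0·0.727273^18 = 0.00324
  k=1: C(18,1)·0.272727^1·0.727273^17 = 0.02187
  k=2: C(18,2)·0.272727^2·0.727273^16 = 0.06971
P(X ≤ 2) = 0.09482

0.095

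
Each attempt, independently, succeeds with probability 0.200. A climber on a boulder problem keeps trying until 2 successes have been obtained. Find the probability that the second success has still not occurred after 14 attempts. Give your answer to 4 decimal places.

0.1979

Needing more than 14 attempts ⇔ fewer than 2 successes in the first 14. With X ~ Binomial(14, 0.20), P(Y > 14) = P(X ≤ 1).
  k=0: C(14,0)·0.20^0·0.80^14 = 0.043980
  k=1: C(14,1)·0.20^1·0.80^13 = 0.153932
P(X ≤ 1) = 0.197912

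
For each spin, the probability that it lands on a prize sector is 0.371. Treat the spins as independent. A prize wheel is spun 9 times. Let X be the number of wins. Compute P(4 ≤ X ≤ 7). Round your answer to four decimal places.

0.4419

X ~ Binomial(9, 0.371); P(4 ≤ X ≤ 7) = Σ C(9,k) p^k (1−p)^(9−k) over k:
  k=4: C(9,4)·0.371^4·0.629^5 = 0.235028
  k=5: C(9,5)·0.371^5·0.629^4 = 0.138625
  k=6: C(9,6)·0.371^6·0.629^3 = 0.054510
  k=7: C(9,7)·0.371^7·0.629^2 = 0.013779
Total = 0.441942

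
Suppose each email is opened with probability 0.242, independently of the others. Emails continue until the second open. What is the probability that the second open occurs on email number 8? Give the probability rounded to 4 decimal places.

0.0778

Y = trial on which the second success occurs; negative binomial, r=2, p=0.242.
P(Y=8) = C(7,1) · p^2 · (1−p)^6
= 7 · 0.058564 · 0.18968 = 0.077758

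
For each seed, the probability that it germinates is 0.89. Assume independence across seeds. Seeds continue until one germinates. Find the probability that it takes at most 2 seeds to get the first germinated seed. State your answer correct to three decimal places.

Y = number of seeds to the first success; geometric, p = 0.89.
P(Y ≤ 2) = 1 − (1−p)^2 = 1 − 0.01210 = 0.98790

0.988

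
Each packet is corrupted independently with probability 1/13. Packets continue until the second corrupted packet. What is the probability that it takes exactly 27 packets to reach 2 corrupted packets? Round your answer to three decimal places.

0.021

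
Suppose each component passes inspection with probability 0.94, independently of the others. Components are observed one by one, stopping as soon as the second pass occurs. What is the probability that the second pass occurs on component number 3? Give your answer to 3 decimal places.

Y = trial on which the second success occurs; negative binomial, r=2, p=0.94.
P(Y=3) = C(2,1) · p^2 · (1−p)^1
= 2 · 0.8836 · 0.06 = 0.10603

0.106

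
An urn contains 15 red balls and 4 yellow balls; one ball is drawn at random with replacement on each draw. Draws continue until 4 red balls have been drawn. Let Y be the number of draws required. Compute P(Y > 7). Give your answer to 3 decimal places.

Needing more than 7 draws ⇔ fewer than 4 successes in the first 7. With X ~ Binomial(7, 0.789474), P(Y > 7) = P(X ≤ 3).
  k=0: C(7,0)·0.789474^0·0.210526^7 = 0.00002
  k=1: C(7,1)·0.789474^1·0.210526^6 = 0.00048
  k=2: C(7,2)·0.789474^2·0.210526^5 = 0.00541
  k=3: C(7,3)·0.789474^3·0.210526^4 = 0.03383
P(X ≤ 3) = 0.03974

0.040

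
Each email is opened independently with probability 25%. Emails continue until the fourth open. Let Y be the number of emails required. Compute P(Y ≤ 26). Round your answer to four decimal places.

Finishing within 26 emails ⇔ at least 4 successes in the first 26. With X ~ Binomial(26, 0.25), P(Y ≤ 26) = 1 − P(X ≤ 3).
  k=0: C(26,0)·0.25^0·0.75^26 = 0.000564
  k=1: C(26,1)·0.25^1·0.75^25 = 0.004892
  k=2: C(26,2)·0.25^2·0.75^24 = 0.020381
  k=3: C(26,3)·0.25^3·0.75^23 = 0.054350
1 − 0.080188 = 0.919812

0.9198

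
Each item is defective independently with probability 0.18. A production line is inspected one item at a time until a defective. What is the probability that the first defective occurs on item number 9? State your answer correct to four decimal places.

0.0368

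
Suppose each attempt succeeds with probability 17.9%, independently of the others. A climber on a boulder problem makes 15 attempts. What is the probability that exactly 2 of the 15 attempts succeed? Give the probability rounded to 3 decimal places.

0.259

X ~ Binomial(n=15, p=0.179).
P(X=2) = C(15,2) · p^2 · (1−p)^13
= 105 · 0.032041 · 0.076995 = 0.25903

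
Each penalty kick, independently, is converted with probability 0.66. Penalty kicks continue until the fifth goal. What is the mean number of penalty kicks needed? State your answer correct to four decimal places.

7.5758

Y = total penalty kicks until the fifth success; negative binomial with r=5, p=0.66.
E[Y] = r / p = 5 / 0.66 = 7.575758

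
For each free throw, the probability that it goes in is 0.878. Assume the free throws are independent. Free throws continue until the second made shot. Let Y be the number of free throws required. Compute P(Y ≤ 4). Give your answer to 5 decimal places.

Finishing within 4 free throws ⇔ at least 2 successes in the first 4. With X ~ Binomial(4, 0.878), P(Y ≤ 4) = 1 − P(X ≤ 1).
  k=0: C(4,0)·0.878^0·0.122^4 = 0.0002215
  k=1: C(4,1)·0.878^1·0.122^3 = 0.0063773
1 − 0.0065988 = 0.9934012

0.99340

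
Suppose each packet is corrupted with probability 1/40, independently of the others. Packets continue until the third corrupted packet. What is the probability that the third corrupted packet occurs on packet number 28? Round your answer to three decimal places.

0.003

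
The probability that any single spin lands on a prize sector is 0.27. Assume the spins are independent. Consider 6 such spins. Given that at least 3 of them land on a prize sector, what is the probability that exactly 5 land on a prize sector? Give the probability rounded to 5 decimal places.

X ~ Binomial(6, 0.27). Want P(X=5 | X≥3) = P(X=5) / P(X≥3).
P(X=5) = C(6,5)·0.27^5·0.73^1 = 0.0062848
P(X≥3) = 1 − 0.1513342 − 0.3358376 − 0.3105348 = 0.2022934
Ratio = 0.0062848 / 0.2022934 = 0.0310678

0.03107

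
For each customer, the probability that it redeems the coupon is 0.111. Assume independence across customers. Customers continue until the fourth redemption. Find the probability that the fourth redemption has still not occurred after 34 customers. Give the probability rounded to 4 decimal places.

Needing more than 34 customers ⇔ fewer than 4 successes in the first 34. With X ~ Binomial(34, 0.111), P(Y > 34) = P(X ≤ 3).
  k=0: C(34,0)·0.111^0·0.889^34 = 0.018309
  k=1: C(34,1)·0.111^1·0.889^33 = 0.077725
  k=2: C(34,2)·0.111^2·0.889^32 = 0.160127
  k=3: C(34,3)·0.111^3·0.889^31 = 0.213263
P(X ≤ 3) = 0.469424

0.4694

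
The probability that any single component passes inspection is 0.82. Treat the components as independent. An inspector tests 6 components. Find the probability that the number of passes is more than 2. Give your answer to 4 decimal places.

0.9884

X ~ Binomial(6, 0.82); P(X ≥ 3) = Σ C(6,k) p^k (1−p)^(6−k) over k:
  k=3: C(6,3)·0.82^3·0.18^3 = 0.064312
  k=4: C(6,4)·0.82^4·0.18^2 = 0.219731
  k=5: C(6,5)·0.82^5·0.18^1 = 0.400399
  k=6: C(6,6)·0.82^6·0.18^0 = 0.304007
Total = 0.988448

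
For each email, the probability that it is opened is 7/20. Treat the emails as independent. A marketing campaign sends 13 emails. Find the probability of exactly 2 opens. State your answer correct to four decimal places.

0.0836

X ~ Binomial(n=13, p=0.35).
P(X=2) = C(13,2) · p^2 · (1−p)^11
= 78 · 0.1225 · 0.0087508 = 0.083614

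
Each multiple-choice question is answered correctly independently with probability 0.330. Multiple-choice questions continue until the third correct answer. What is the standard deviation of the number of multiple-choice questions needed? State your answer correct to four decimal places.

4.2962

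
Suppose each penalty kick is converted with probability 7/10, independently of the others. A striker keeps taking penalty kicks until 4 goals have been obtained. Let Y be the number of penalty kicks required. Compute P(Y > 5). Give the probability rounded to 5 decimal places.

Needing more than 5 penalty kicks ⇔ fewer than 4 successes in the first 5. With X ~ Binomial(5, 0.70), P(Y > 5) = P(X ≤ 3).
  k=0: C(5,0)·0.70^0·0.30^5 = 0.0024300
  k=1: C(5,1)·0.70^1·0.30^4 = 0.0283500
  k=2: C(5,2)·0.70^2·0.30^3 = 0.1323000
  k=3: C(5,3)·0.70^3·0.30^2 = 0.3087000
P(X ≤ 3) = 0.4717800

0.47178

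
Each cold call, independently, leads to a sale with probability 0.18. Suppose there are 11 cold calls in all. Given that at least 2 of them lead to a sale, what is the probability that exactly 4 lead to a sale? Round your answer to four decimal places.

0.1404

X ~ Binomial(11, 0.18). Want P(X=4 | X≥2) = P(X=4) / P(X≥2).
P(X=4) = C(11,4)·0.18^4·0.82^7 = 0.086358
P(X≥2) = 1 − 0.112707 − 0.272147 = 0.615146
Ratio = 0.086358 / 0.615146 = 0.140386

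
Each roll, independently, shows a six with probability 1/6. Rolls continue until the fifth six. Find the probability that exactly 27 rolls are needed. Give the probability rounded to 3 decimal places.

0.035

Y = trial on which the fifth success occurs; negative binomial, r=5, p=0.166667.
P(Y=27) = C(26,4) · p^5 · (1−p)^22
= 14950 · 0.0001286 · 0.018114 = 0.03483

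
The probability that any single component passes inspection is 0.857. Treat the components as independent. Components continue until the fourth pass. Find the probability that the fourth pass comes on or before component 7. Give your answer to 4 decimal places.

0.9898

Finishing within 7 components ⇔ at least 4 successes in the first 7. With X ~ Binomial(7, 0.857), P(Y ≤ 7) = 1 − P(X ≤ 3).
  k=0: C(7,0)·0.857^0·0.143^7 = 0.000001
  k=1: C(7,1)·0.857^1·0.143^6 = 0.000051
  k=2: C(7,2)·0.857^2·0.143^5 = 0.000922
  k=3: C(7,3)·0.857^3·0.143^4 = 0.009212
1 − 0.010187 = 0.989813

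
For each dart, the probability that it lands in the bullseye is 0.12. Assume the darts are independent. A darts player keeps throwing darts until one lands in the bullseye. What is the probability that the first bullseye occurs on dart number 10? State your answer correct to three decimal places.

Geometric (trials to first success), p = 0.12.
P(Y = 10) = (1−p)^9 · p = 0.31648 · 0.12 = 0.03798

0.038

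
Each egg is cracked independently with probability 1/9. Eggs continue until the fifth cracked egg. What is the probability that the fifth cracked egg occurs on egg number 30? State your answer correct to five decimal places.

0.02117

Y = trial on which the fifth success occurs; negative binomial, r=5, p=0.111111.
P(Y=30) = C(29,4) · p^5 · (1−p)^25
= 23751 · 1.6935e-05 · 0.052624 = 0.0211669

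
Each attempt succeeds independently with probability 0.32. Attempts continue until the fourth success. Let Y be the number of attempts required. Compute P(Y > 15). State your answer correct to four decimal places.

0.2420

Needing more than 15 attempts ⇔ fewer than 4 successes in the first 15. With X ~ Binomial(15, 0.32), P(Y > 15) = P(X ≤ 3).
  k=0: C(15,0)·0.32^0·0.68^15 = 0.003074
  k=1: C(15,1)·0.32^1·0.68^14 = 0.021695
  k=2: C(15,2)·0.32^2·0.68^13 = 0.071467
  k=3: C(15,3)·0.32^3·0.68^12 = 0.145736
P(X ≤ 3) = 0.241972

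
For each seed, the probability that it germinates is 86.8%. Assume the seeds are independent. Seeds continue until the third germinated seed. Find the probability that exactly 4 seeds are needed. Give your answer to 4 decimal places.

Y = trial on which the third success occurs; negative binomial, r=3, p=0.868.
P(Y=4) = C(3,2) · p^3 · (1−p)^1
= 3 · 0.65397 · 0.132 = 0.258973

0.2590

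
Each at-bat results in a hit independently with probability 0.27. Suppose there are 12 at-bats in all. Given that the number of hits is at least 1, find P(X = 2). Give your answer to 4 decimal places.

0.2116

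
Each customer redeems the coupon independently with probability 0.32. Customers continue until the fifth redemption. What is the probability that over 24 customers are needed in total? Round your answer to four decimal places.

0.0770

Needing more than 24 customers ⇔ fewer than 5 successes in the first 24. With X ~ Binomial(24, 0.32), P(Y > 24) = P(X ≤ 4).
  k=0: C(24,0)·0.32^0·0.68^24 = 0.000096
  k=1: C(24,1)·0.32^1·0.68^23 = 0.001079
  k=2: C(24,2)·0.32^2·0.68^22 = 0.005840
  k=3: C(24,3)·0.32^3·0.68^21 = 0.020153
  k=4: C(24,4)·0.32^4·0.68^20 = 0.049791
P(X ≤ 4) = 0.076959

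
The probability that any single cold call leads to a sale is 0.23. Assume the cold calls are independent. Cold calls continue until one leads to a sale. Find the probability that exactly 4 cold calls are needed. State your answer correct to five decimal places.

0.10500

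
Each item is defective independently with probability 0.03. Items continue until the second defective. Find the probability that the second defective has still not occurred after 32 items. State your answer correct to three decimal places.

Needing more than 32 items ⇔ fewer than 2 successes in the first 32. With X ~ Binomial(32, 0.03), P(Y > 32) = P(X ≤ 1).
  k=0: C(32,0)·0.03^0·0.97^32 = 0.37731
  k=1: C(32,1)·0.03^1·0.97^31 = 0.37342
P(X ≤ 1) = 0.75073

0.751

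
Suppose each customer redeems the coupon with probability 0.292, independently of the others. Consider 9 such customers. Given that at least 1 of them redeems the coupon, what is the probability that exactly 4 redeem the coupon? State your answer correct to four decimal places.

X ~ Binomial(9, 0.292). Want P(X=4 | X≥1) = P(X=4) / P(X≥1).
P(X=4) = C(9,4)·0.292^4·0.708^5 = 0.162955
P(X≥1) = 1 − 0.044699 = 0.955301
Ratio = 0.162955 / 0.955301 = 0.170580

0.1706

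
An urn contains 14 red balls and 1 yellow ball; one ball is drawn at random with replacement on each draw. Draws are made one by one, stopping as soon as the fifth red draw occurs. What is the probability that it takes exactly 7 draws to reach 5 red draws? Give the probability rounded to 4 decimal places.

0.0472

Y = trial on which the fifth success occurs; negative binomial, r=5, p=0.933333.
P(Y=7) = C(6,4) · p^5 · (1−p)^2
= 15 · 0.70825 · 0.0044444 = 0.047216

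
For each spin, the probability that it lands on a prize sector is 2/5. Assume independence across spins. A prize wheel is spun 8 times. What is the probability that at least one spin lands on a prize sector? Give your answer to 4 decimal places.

0.9832

P(at least one) = 1 − P(none) = 1 − (1 − 0.40)^8
= 1 − 0.016796 = 0.983204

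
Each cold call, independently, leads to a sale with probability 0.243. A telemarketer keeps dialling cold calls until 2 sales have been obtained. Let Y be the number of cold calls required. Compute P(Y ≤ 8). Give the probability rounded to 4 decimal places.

Finishing within 8 cold calls ⇔ at least 2 successes in the first 8. With X ~ Binomial(8, 0.243), P(Y ≤ 8) = 1 − P(X ≤ 1).
  k=0: C(8,0)·0.243^0·0.757^8 = 0.107837
  k=1: C(8,1)·0.243^1·0.757^7 = 0.276928
1 − 0.384765 = 0.615235

0.6152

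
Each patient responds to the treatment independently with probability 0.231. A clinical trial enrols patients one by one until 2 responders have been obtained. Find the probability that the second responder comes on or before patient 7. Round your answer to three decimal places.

Finishing within 7 patients ⇔ at least 2 successes in the first 7. With X ~ Binomial(7, 0.231), P(Y ≤ 7) = 1 − P(X ≤ 1).
  k=0: C(7,0)·0.231^0·0.769^7 = 0.15903
  k=1: C(7,1)·0.231^1·0.769^6 = 0.33440
1 − 0.49343 = 0.50657

0.507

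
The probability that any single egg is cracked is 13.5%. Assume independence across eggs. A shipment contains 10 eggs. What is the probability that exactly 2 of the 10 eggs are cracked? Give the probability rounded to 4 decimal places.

X ~ Binomial(n=10, p=0.135).
P(X=2) = C(10,2) · p^2 · (1−p)^8
= 45 · 0.018225 · 0.31342 = 0.257045

0.2570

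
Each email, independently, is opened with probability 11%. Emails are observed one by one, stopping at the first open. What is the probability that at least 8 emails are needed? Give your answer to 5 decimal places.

0.44231

Y = number of emails to the first success; geometric, p = 0.11.
P(Y > 7) = P(first 7 all fail) = (1−p)^7 = 0.4423133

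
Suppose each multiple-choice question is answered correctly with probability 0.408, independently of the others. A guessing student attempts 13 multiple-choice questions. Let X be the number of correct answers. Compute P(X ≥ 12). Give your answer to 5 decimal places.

0.00017

X ~ Binomial(13, 0.408); P(X ≥ 12) = Σ C(13,k) p^k (1−p)^(13−k) over k:
  k=12: C(13,12)·0.408^12·0.592^1 = 0.0001638
  k=13: C(13,13)·0.408^13·0.592^0 = 0.0000087
Total = 0.0001724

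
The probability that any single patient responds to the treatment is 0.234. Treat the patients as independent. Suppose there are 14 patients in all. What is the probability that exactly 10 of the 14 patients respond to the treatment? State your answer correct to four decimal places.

X ~ Binomial(n=14, p=0.234).
P(X=10) = C(14,10) · p^10 · (1−p)^4
= 1001 · 4.9222e-07 · 0.34428 = 0.000170

0.0002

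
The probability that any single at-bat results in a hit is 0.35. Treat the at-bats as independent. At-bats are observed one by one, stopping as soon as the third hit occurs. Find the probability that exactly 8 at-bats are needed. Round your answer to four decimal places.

0.1045

Y = trial on which the third success occurs; negative binomial, r=3, p=0.35.
P(Y=8) = C(7,2) · p^3 · (1−p)^5
= 21 · 0.042875 · 0.11603 = 0.104470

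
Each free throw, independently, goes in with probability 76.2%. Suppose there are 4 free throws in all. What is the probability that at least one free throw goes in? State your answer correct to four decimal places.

P(at least one) = 1 − P(none) = 1 − (1 − 0.762)^4
= 1 − 0.003209 = 0.996791

0.9968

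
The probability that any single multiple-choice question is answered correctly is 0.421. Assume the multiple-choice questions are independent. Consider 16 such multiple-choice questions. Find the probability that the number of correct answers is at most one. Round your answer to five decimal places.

X ~ Binomial(16, 0.421); P(X ≤ 1) = Σ C(16,k) p^k (1−p)^(16−k) over k:
  k=0: C(16,0)·0.421^0·0.579^16 = 0.0001595
  k=1: C(16,1)·0.421^1·0.579^15 = 0.0018560
Total = 0.0020155

0.00202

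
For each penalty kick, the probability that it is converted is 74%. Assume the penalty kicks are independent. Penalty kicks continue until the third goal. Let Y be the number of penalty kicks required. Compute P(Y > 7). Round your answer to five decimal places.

0.01534

Needing more than 7 penalty kicks ⇔ fewer than 3 successes in the first 7. With X ~ Binomial(7, 0.74), P(Y > 7) = P(X ≤ 2).
  k=0: C(7,0)·0.74^0·0.26^7 = 0.0000803
  k=1: C(7,1)·0.74^1·0.26^6 = 0.0016002
  k=2: C(7,2)·0.74^2·0.26^5 = 0.0136631
P(X ≤ 2) = 0.0153436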